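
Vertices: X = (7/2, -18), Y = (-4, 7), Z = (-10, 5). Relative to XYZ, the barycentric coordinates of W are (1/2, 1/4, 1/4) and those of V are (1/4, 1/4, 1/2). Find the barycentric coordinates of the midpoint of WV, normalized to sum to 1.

Since both coordinate triples sum to 1, the midpoint's barycentrics are the componentwise average.
(1/2+1/4)/2 = 3/8; similarly 1/4 and 3/8.

(3/8, 1/4, 3/8)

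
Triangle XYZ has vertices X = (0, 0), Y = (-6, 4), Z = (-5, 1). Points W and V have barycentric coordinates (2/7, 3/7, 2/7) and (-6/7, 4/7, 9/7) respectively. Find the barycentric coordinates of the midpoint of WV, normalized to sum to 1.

Since both coordinate triples sum to 1, the midpoint's barycentrics are the componentwise average.
(2/7+-6/7)/2 = -2/7; similarly 1/2 and 11/14.

(-2/7, 1/2, 11/14)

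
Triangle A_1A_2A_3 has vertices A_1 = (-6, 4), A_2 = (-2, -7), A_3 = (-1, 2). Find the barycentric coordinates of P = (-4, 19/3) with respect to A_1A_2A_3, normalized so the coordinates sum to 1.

(2/3, -1/3, 2/3)

Signed area of the reference triangle: [A_1A_2A_3] = ½·((-6)·(-7−2) + (-2)·(2−4) + (-1)·(4−(-7))) = ½·(54 + 4 − 11) = 47/2.
[PA_2A_3] = ½·((-4)·(-7−2) + (-2)·(2−(19/3)) + (-1)·(19/3−(-7))) = ½·(36 + 26/3 − 40/3) = 47/3, so the A_1-coordinate is (47/3)/(47/2) = 2/3.
[A_1PA_3] = ½·((-6)·(19/3−2) + (-4)·(2−4) + (-1)·(4−(19/3))) = ½·(-26 + 8 + 7/3) = -47/6, so the A_2-coordinate is -1/3.
[A_1A_2P] = ½·((-6)·(-7−(19/3)) + (-2)·(19/3−4) + (-4)·(4−(-7))) = ½·(80 − 14/3 − 44) = 47/3, so the A_3-coordinate is 2/3.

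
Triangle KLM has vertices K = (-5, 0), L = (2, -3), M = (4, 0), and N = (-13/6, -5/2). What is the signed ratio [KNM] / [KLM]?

[KLM] = ½·((-5)·(-3−0) + 2·(0−0) + 4·(0−(-3))) = ½·(15 + 0 + 12) = 27/2.
[KNM] = ½·((-5)·(-5/2−0) + (-13/6)·(0−0) + 4·(0−(-5/2))) = ½·(25/2 + 0 + 10) = 45/4, so the ratio is (45/4)/(27/2) = 5/6.

5/6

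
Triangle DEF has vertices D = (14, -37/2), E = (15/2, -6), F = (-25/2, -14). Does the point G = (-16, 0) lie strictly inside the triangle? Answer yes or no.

Barycentric coordinates of G: (-154/151, 1421/1208, 1019/1208).
The three coordinates are negative, positive, positive; a point is interior exactly when all three are positive.

no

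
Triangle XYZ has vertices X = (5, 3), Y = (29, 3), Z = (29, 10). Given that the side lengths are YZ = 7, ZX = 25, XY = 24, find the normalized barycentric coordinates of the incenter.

(1/8, 25/56, 3/7)

The incenter has barycentric coordinates proportional to the opposite side lengths: (7 : 25 : 24).
Normalizing by 7+25+24 = 56 gives (1/8, 25/56, 3/7).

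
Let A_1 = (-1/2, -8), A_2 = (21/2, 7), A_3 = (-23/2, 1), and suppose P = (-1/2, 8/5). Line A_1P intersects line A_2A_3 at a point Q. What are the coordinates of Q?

Barycentric coordinates of P with respect to A_1A_2A_3: (1/5, 2/5, 2/5).
On side A_2A_3 the A_1-coordinate is zero; dropping P's A_1-weight 1/5 and renormalizing the remaining 2/5 : 2/5 gives weights 1/2, 1/2 on A_2, A_3.
Q = (1/2)·(21/2, 7) + (1/2)·(-23/2, 1) = (-1/2, 4).

(-1/2, 4)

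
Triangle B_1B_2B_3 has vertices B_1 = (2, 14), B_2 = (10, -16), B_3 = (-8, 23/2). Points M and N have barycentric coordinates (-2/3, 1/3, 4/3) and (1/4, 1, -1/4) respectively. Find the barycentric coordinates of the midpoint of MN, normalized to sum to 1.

(-5/24, 2/3, 13/24)

Since both coordinate triples sum to 1, the midpoint's barycentrics are the componentwise average.
(-2/3+1/4)/2 = -5/24; similarly 2/3 and 13/24.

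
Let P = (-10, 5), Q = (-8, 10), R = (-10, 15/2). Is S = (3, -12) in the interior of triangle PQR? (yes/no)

no

Barycentric coordinates of S: (143/10, 13/2, -99/5).
The three coordinates are positive, positive, negative; a point is interior exactly when all three are positive.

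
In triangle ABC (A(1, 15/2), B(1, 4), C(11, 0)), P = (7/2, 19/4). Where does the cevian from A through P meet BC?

Barycentric coordinates of P with respect to ABC: (1/2, 1/4, 1/4).
On side BC the A-coordinate is zero; dropping P's A-weight 1/2 and renormalizing the remaining 1/4 : 1/4 gives weights 1/2, 1/2 on B, C.
Q = (1/2)·(1, 4) + (1/2)·(11, 0) = (6, 2).

(6, 2)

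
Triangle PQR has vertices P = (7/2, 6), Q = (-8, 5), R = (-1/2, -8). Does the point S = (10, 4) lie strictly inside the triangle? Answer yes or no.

Barycentric coordinates of S: (453/314, -99/157, 59/314).
The three coordinates are positive, negative, positive; a point is interior exactly when all three are positive.

no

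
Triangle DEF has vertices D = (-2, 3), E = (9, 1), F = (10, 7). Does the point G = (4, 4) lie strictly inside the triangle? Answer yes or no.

Barycentric coordinates of G: (33/68, 3/17, 23/68).
The three coordinates are positive, positive, positive; a point is interior exactly when all three are positive.

yes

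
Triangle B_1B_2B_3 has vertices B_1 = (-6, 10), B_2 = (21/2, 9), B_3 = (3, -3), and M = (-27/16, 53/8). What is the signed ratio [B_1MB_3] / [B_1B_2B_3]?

1/8

[B_1B_2B_3] = ½·((-6)·(9−(-3)) + (21/2)·(-3−10) + 3·(10−9)) = ½·(-72 − 273/2 + 3) = -411/4.
[B_1MB_3] = ½·((-6)·(53/8−(-3)) + (-27/16)·(-3−10) + 3·(10−(53/8))) = ½·(-231/4 + 351/16 + 81/8) = -411/32, so the ratio is (-411/32)/(-411/4) = 1/8.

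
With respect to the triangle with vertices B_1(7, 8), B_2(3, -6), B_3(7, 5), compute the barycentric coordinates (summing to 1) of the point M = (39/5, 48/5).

(4/5, -1/5, 2/5)

Signed area of the reference triangle: [B_1B_2B_3] = ½·(7·(-6−5) + 3·(5−8) + 7·(8−(-6))) = ½·(-77 − 9 + 98) = 6.
[MB_2B_3] = ½·((39/5)·(-6−5) + 3·(5−(48/5)) + 7·(48/5−(-6))) = ½·(-429/5 − 69/5 + 546/5) = 24/5, so the B_1-coordinate is (24/5)/6 = 4/5.
[B_1MB_3] = ½·(7·(48/5−5) + (39/5)·(5−8) + 7·(8−(48/5))) = ½·(161/5 − 117/5 − 56/5) = -6/5, so the B_2-coordinate is -1/5.
[B_1B_2M] = ½·(7·(-6−(48/5)) + 3·(48/5−8) + (39/5)·(8−(-6))) = ½·(-546/5 + 24/5 + 546/5) = 12/5, so the B_3-coordinate is 2/5.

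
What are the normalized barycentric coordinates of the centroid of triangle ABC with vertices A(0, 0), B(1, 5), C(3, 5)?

The centroid is the average of the vertices, so each weight is 1/3.

(1/3, 1/3, 1/3)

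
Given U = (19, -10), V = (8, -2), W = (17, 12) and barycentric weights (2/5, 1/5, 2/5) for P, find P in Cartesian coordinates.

P = (2/5)·U + (1/5)·V + (2/5)·W.
x-coordinate: (2/5)·19 + (1/5)·8 + (2/5)·17 = 16.
y-coordinate: (2/5)·(-10) + (1/5)·(-2) + (2/5)·12 = 2/5.

(16, 2/5)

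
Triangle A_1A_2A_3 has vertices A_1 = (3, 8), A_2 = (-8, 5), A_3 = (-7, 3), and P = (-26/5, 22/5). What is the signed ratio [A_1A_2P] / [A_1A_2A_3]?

3/5

[A_1A_2A_3] = ½·(3·(5−3) + (-8)·(3−8) + (-7)·(8−5)) = ½·(6 + 40 − 21) = 25/2.
[A_1A_2P] = ½·(3·(5−(22/5)) + (-8)·(22/5−8) + (-26/5)·(8−5)) = ½·(9/5 + 144/5 − 78/5) = 15/2, so the ratio is (15/2)/(25/2) = 3/5.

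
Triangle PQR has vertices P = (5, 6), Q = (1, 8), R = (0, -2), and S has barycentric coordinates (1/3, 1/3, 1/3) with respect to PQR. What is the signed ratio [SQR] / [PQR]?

The signed ratio [SQR]/[PQR] equals the barycentric coordinate of S at vertex P, which is 1/3.

1/3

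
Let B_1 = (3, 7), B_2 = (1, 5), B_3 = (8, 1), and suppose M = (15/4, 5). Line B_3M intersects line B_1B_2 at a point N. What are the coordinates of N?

(7/3, 19/3)

Barycentric coordinates of M with respect to B_1B_2B_3: (1/2, 1/4, 1/4).
On side B_1B_2 the B_3-coordinate is zero; dropping M's B_3-weight 1/4 and renormalizing the remaining 1/2 : 1/4 gives weights 2/3, 1/3 on B_1, B_2.
N = (2/3)·(3, 7) + (1/3)·(1, 5) = (7/3, 19/3).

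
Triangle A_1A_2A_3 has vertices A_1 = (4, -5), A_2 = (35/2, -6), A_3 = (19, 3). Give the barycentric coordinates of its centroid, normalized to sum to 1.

The centroid is the average of the vertices, so each weight is 1/3.

(1/3, 1/3, 1/3)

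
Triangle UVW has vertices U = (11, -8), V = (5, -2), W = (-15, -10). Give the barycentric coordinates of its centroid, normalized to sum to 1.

(1/3, 1/3, 1/3)

The centroid is the average of the vertices, so each weight is 1/3.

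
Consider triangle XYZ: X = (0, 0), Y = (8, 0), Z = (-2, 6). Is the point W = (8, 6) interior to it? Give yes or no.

no

Barycentric coordinates of W: (-5/4, 5/4, 1).
The three coordinates are negative, positive, positive; a point is interior exactly when all three are positive.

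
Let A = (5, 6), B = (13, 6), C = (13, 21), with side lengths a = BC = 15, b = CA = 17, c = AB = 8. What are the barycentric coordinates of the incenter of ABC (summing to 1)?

The incenter has barycentric coordinates proportional to the opposite side lengths: (15 : 17 : 8).
Normalizing by 15+17+8 = 40 gives (3/8, 17/40, 1/5).

(3/8, 17/40, 1/5)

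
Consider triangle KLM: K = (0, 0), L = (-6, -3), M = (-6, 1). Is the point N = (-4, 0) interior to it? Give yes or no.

yes

Barycentric coordinates of N: (1/3, 1/6, 1/2).
The three coordinates are positive, positive, positive; a point is interior exactly when all three are positive.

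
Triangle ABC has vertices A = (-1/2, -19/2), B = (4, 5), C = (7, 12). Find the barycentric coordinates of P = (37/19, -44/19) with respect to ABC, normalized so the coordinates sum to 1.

(12/19, 2/19, 5/19)

Signed area of the reference triangle: [ABC] = ½·((-1/2)·(5−12) + 4·(12−(-19/2)) + 7·(-19/2−5)) = ½·(7/2 + 86 − 203/2) = -6.
[PBC] = ½·((37/19)·(5−12) + 4·(12−(-44/19)) + 7·(-44/19−5)) = ½·(-259/19 + 1088/19 − 973/19) = -72/19, so the A-coordinate is (-72/19)/(-6) = 12/19.
[APC] = ½·((-1/2)·(-44/19−12) + (37/19)·(12−(-19/2)) + 7·(-19/2−(-44/19))) = ½·(136/19 + 1591/38 − 1911/38) = -12/19, so the B-coordinate is 2/19.
[ABP] = ½·((-1/2)·(5−(-44/19)) + 4·(-44/19−(-19/2)) + (37/19)·(-19/2−5)) = ½·(-139/38 + 546/19 − 1073/38) = -30/19, so the C-coordinate is 5/19.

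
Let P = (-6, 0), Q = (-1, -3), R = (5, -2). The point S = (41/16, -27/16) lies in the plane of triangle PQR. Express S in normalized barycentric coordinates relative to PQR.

(3/16, 1/16, 3/4)

Signed area of the reference triangle: [PQR] = ½·((-6)·(-3−(-2)) + (-1)·(-2−0) + 5·(0−(-3))) = ½·(6 + 2 + 15) = 23/2.
[SQR] = ½·((41/16)·(-3−(-2)) + (-1)·(-2−(-27/16)) + 5·(-27/16−(-3))) = ½·(-41/16 + 5/16 + 105/16) = 69/32, so the P-coordinate is (69/32)/(23/2) = 3/16.
[PSR] = ½·((-6)·(-27/16−(-2)) + (41/16)·(-2−0) + 5·(0−(-27/16))) = ½·(-15/8 − 41/8 + 135/16) = 23/32, so the Q-coordinate is 1/16.
[PQS] = ½·((-6)·(-3−(-27/16)) + (-1)·(-27/16−0) + (41/16)·(0−(-3))) = ½·(63/8 + 27/16 + 123/16) = 69/8, so the R-coordinate is 3/4.
Check: 3/16 + 1/16 + 3/4 = 1.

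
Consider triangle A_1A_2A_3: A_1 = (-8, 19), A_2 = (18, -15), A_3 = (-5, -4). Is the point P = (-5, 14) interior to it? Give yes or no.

yes

Barycentric coordinates of P: (207/248, 27/248, 7/124).
The three coordinates are positive, positive, positive; a point is interior exactly when all three are positive.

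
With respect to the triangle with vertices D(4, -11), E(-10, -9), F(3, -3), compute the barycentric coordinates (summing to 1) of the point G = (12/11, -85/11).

(5/11, 2/11, 4/11)

Signed area of the reference triangle: [DEF] = ½·(4·(-9−(-3)) + (-10)·(-3−(-11)) + 3·(-11−(-9))) = ½·(-24 − 80 − 6) = -55.
[GEF] = ½·((12/11)·(-9−(-3)) + (-10)·(-3−(-85/11)) + 3·(-85/11−(-9))) = ½·(-72/11 − 520/11 + 42/11) = -25, so the D-coordinate is (-25)/(-55) = 5/11.
[DGF] = ½·(4·(-85/11−(-3)) + (12/11)·(-3−(-11)) + 3·(-11−(-85/11))) = ½·(-208/11 + 96/11 − 108/11) = -10, so the E-coordinate is 2/11.
[DEG] = ½·(4·(-9−(-85/11)) + (-10)·(-85/11−(-11)) + (12/11)·(-11−(-9))) = ½·(-56/11 − 360/11 − 24/11) = -20, so the F-coordinate is 4/11.
Check: 5/11 + 2/11 + 4/11 = 1.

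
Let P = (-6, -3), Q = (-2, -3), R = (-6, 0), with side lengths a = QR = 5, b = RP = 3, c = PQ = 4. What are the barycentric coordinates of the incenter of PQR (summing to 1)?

(5/12, 1/4, 1/3)

The incenter has barycentric coordinates proportional to the opposite side lengths: (5 : 3 : 4).
Normalizing by 5+3+4 = 12 gives (5/12, 1/4, 1/3).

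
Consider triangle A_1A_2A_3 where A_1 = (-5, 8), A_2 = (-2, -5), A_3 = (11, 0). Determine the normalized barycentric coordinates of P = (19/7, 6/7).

(2/7, 2/7, 3/7)

Signed area of the reference triangle: [A_1A_2A_3] = ½·((-5)·(-5−0) + (-2)·(0−8) + 11·(8−(-5))) = ½·(25 + 16 + 143) = 92.
[PA_2A_3] = ½·((19/7)·(-5−0) + (-2)·(0−(6/7)) + 11·(6/7−(-5))) = ½·(-95/7 + 12/7 + 451/7) = 184/7, so the A_1-coordinate is (184/7)/92 = 2/7.
[A_1PA_3] = ½·((-5)·(6/7−0) + (19/7)·(0−8) + 11·(8−(6/7))) = ½·(-30/7 − 152/7 + 550/7) = 184/7, so the A_2-coordinate is 2/7.
[A_1A_2P] = ½·((-5)·(-5−(6/7)) + (-2)·(6/7−8) + (19/7)·(8−(-5))) = ½·(205/7 + 100/7 + 247/7) = 276/7, so the A_3-coordinate is 3/7.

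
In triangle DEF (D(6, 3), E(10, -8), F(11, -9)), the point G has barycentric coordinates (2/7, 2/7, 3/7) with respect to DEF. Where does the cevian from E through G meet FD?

Line EG meets FD where the E-coordinate vanishes; zeroing G's E-weight and renormalizing leaves F, D-weights 3/7 : 2/7 → (3/5, 2/5).
So H = (3/5)·F + (2/5)·D = (9, -21/5).

(9, -21/5)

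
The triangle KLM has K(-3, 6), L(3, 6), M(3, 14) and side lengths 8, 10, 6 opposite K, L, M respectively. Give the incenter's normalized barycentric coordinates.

The incenter has barycentric coordinates proportional to the opposite side lengths: (8 : 10 : 6).
Normalizing by 8+10+6 = 24 gives (1/3, 5/12, 1/4).

(1/3, 5/12, 1/4)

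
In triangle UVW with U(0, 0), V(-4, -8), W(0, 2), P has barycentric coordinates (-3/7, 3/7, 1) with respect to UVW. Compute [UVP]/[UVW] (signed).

1

The signed ratio [UVP]/[UVW] equals the barycentric coordinate of P at vertex W, which is 1.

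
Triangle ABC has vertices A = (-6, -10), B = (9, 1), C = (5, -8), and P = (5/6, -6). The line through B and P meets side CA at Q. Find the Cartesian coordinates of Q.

(-13/4, -19/2)

Barycentric coordinates of P with respect to ABC: (1/2, 1/3, 1/6).
On side CA the B-coordinate is zero; dropping P's B-weight 1/3 and renormalizing the remaining 1/6 : 1/2 gives weights 1/4, 3/4 on C, A.
Q = (1/4)·(5, -8) + (3/4)·(-6, -10) = (-13/4, -19/2).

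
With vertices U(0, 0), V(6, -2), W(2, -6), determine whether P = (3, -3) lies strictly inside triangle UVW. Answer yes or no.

yes

Barycentric coordinates of P: (1/4, 3/8, 3/8).
The three coordinates are positive, positive, positive; a point is interior exactly when all three are positive.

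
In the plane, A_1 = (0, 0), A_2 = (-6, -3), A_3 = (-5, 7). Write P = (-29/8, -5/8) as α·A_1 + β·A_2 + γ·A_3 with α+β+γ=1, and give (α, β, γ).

Signed area of the reference triangle: [A_1A_2A_3] = ½·(0·(-3−7) + (-6)·(7−0) + (-5)·(0−(-3))) = ½·(0 − 42 − 15) = -57/2.
[PA_2A_3] = ½·((-29/8)·(-3−7) + (-6)·(7−(-5/8)) + (-5)·(-5/8−(-3))) = ½·(145/4 − 183/4 − 95/8) = -171/16, so the A_1-coordinate is (-171/16)/(-57/2) = 3/8.
[A_1PA_3] = ½·(0·(-5/8−7) + (-29/8)·(7−0) + (-5)·(0−(-5/8))) = ½·(0 − 203/8 − 25/8) = -57/4, so the A_2-coordinate is 1/2.
[A_1A_2P] = ½·(0·(-3−(-5/8)) + (-6)·(-5/8−0) + (-29/8)·(0−(-3))) = ½·(0 + 15/4 − 87/8) = -57/16, so the A_3-coordinate is 1/8.

(3/8, 1/2, 1/8)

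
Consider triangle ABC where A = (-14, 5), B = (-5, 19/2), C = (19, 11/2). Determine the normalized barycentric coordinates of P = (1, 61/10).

Signed area of the reference triangle: [ABC] = ½·((-14)·(19/2−(11/2)) + (-5)·(11/2−5) + 19·(5−(19/2))) = ½·(-56 − 5/2 − 171/2) = -72.
[PBC] = ½·(1·(19/2−(11/2)) + (-5)·(11/2−(61/10)) + 19·(61/10−(19/2))) = ½·(4 + 3 − 323/5) = -144/5, so the A-coordinate is (-144/5)/(-72) = 2/5.
[APC] = ½·((-14)·(61/10−(11/2)) + 1·(11/2−5) + 19·(5−(61/10))) = ½·(-42/5 + 1/2 − 209/10) = -72/5, so the B-coordinate is 1/5.
[ABP] = ½·((-14)·(19/2−(61/10)) + (-5)·(61/10−5) + 1·(5−(19/2))) = ½·(-238/5 − 11/2 − 9/2) = -144/5, so the C-coordinate is 2/5.
Check: 2/5 + 1/5 + 2/5 = 1.

(2/5, 1/5, 2/5)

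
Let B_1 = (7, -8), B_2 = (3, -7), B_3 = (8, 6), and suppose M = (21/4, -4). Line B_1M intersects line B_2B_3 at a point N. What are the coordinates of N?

Barycentric coordinates of M with respect to B_1B_2B_3: (1/4, 1/2, 1/4).
On side B_2B_3 the B_1-coordinate is zero; dropping M's B_1-weight 1/4 and renormalizing the remaining 1/2 : 1/4 gives weights 2/3, 1/3 on B_2, B_3.
N = (2/3)·(3, -7) + (1/3)·(8, 6) = (14/3, -8/3).

(14/3, -8/3)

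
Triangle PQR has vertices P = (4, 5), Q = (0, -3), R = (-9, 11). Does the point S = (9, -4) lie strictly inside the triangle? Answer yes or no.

no

Barycentric coordinates of S: (117/128, 87/128, -19/32).
The three coordinates are positive, positive, negative; a point is interior exactly when all three are positive.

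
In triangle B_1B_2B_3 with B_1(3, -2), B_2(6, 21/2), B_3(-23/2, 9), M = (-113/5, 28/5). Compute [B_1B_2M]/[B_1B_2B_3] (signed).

8/5

[B_1B_2B_3] = ½·(3·(21/2−9) + 6·(9−(-2)) + (-23/2)·(-2−(21/2))) = ½·(9/2 + 66 + 575/4) = 857/8.
[B_1B_2M] = ½·(3·(21/2−(28/5)) + 6·(28/5−(-2)) + (-113/5)·(-2−(21/2))) = ½·(147/10 + 228/5 + 565/2) = 857/5, so the ratio is (857/5)/(857/8) = 8/5.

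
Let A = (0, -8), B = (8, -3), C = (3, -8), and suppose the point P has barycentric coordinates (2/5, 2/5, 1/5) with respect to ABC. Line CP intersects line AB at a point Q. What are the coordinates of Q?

Line CP meets AB where the C-coordinate vanishes; zeroing P's C-weight and renormalizing leaves A, B-weights 2/5 : 2/5 → (1/2, 1/2).
So Q = (1/2)·A + (1/2)·B = (4, -11/2).

(4, -11/2)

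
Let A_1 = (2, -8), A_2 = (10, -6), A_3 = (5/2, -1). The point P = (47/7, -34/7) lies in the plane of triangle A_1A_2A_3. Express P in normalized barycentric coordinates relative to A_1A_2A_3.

(1/7, 4/7, 2/7)

Signed area of the reference triangle: [A_1A_2A_3] = ½·(2·(-6−(-1)) + 10·(-1−(-8)) + (5/2)·(-8−(-6))) = ½·(-10 + 70 − 5) = 55/2.
[PA_2A_3] = ½·((47/7)·(-6−(-1)) + 10·(-1−(-34/7)) + (5/2)·(-34/7−(-6))) = ½·(-235/7 + 270/7 + 20/7) = 55/14, so the A_1-coordinate is (55/14)/(55/2) = 1/7.
[A_1PA_3] = ½·(2·(-34/7−(-1)) + (47/7)·(-1−(-8)) + (5/2)·(-8−(-34/7))) = ½·(-54/7 + 47 − 55/7) = 110/7, so the A_2-coordinate is 4/7.
[A_1A_2P] = ½·(2·(-6−(-34/7)) + 10·(-34/7−(-8)) + (47/7)·(-8−(-6))) = ½·(-16/7 + 220/7 − 94/7) = 55/7, so the A_3-coordinate is 2/7.
Check: 1/7 + 4/7 + 2/7 = 1.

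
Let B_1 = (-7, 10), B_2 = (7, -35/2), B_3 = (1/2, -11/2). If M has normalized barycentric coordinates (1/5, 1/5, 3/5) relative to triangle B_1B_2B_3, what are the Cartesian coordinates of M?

(3/10, -24/5)

M = (1/5)·B_1 + (1/5)·B_2 + (3/5)·B_3.
x-coordinate: (1/5)·(-7) + (1/5)·7 + (3/5)·(1/2) = 3/10.
y-coordinate: (1/5)·10 + (1/5)·(-35/2) + (3/5)·(-11/2) = -24/5.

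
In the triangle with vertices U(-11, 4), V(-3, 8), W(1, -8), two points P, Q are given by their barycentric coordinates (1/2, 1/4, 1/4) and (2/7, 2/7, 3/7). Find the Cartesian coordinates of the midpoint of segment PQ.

Barycentric coordinates of the midpoint are the average: (11/28, 15/56, 19/56).
Converting: (11/28)·U + (15/56)·V + (19/56)·W = (-67/14, 1).

(-67/14, 1)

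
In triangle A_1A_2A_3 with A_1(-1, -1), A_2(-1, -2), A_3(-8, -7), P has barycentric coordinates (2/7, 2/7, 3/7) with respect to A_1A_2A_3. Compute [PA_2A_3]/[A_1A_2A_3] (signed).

The signed ratio [PA_2A_3]/[A_1A_2A_3] equals the barycentric coordinate of P at vertex A_1, which is 2/7.

2/7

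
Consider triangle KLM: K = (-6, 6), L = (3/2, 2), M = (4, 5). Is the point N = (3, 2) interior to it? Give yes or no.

no

Barycentric coordinates of N: (-9/65, 62/65, 12/65).
The three coordinates are negative, positive, positive; a point is interior exactly when all three are positive.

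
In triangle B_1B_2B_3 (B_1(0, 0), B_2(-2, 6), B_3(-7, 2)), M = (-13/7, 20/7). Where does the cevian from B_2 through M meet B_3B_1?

Barycentric coordinates of M with respect to B_1B_2B_3: (3/7, 3/7, 1/7).
On side B_3B_1 the B_2-coordinate is zero; dropping M's B_2-weight 3/7 and renormalizing the remaining 1/7 : 3/7 gives weights 1/4, 3/4 on B_3, B_1.
N = (1/4)·(-7, 2) + (3/4)·(0, 0) = (-7/4, 1/2).

(-7/4, 1/2)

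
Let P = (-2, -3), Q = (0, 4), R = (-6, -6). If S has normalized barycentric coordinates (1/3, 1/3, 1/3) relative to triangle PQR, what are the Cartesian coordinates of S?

(-8/3, -5/3)

S = (1/3)·P + (1/3)·Q + (1/3)·R.
x-coordinate: (1/3)·(-2) + (1/3)·0 + (1/3)·(-6) = -8/3.
y-coordinate: (1/3)·(-3) + (1/3)·4 + (1/3)·(-6) = -5/3.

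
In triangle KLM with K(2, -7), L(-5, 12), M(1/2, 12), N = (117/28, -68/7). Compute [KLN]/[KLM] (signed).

3/14

[KLM] = ½·(2·(12−12) + (-5)·(12−(-7)) + (1/2)·(-7−12)) = ½·(0 − 95 − 19/2) = -209/4.
[KLN] = ½·(2·(12−(-68/7)) + (-5)·(-68/7−(-7)) + (117/28)·(-7−12)) = ½·(304/7 + 95/7 − 2223/28) = -627/56, so the ratio is (-627/56)/(-209/4) = 3/14.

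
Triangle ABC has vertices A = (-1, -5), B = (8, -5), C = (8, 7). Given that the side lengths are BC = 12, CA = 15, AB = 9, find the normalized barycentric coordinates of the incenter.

The incenter has barycentric coordinates proportional to the opposite side lengths: (12 : 15 : 9).
Normalizing by 12+15+9 = 36 gives (1/3, 5/12, 1/4).

(1/3, 5/12, 1/4)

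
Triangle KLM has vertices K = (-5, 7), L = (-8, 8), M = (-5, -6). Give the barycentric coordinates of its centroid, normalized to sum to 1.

The centroid is the average of the vertices, so each weight is 1/3.

(1/3, 1/3, 1/3)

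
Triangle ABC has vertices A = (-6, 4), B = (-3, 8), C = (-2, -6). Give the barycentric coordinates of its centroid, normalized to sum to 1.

(1/3, 1/3, 1/3)

The centroid is the average of the vertices, so each weight is 1/3.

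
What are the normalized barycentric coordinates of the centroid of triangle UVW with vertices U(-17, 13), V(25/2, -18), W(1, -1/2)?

(1/3, 1/3, 1/3)

The centroid is the average of the vertices, so each weight is 1/3.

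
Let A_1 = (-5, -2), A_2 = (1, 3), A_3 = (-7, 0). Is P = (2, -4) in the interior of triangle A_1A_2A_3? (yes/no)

Barycentric coordinates of P: (59/22, 5/11, -47/22).
The three coordinates are positive, positive, negative; a point is interior exactly when all three are positive.

no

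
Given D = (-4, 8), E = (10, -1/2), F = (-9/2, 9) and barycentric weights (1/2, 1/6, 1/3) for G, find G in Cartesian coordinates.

G = (1/2)·D + (1/6)·E + (1/3)·F.
x-coordinate: (1/2)·(-4) + (1/6)·10 + (1/3)·(-9/2) = -11/6.
y-coordinate: (1/2)·8 + (1/6)·(-1/2) + (1/3)·9 = 83/12.

(-11/6, 83/12)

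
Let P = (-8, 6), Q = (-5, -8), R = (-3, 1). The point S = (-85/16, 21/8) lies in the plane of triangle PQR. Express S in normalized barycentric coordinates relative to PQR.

(7/16, 1/16, 1/2)

Signed area of the reference triangle: [PQR] = ½·((-8)·(-8−1) + (-5)·(1−6) + (-3)·(6−(-8))) = ½·(72 + 25 − 42) = 55/2.
[SQR] = ½·((-85/16)·(-8−1) + (-5)·(1−(21/8)) + (-3)·(21/8−(-8))) = ½·(765/16 + 65/8 − 255/8) = 385/32, so the P-coordinate is (385/32)/(55/2) = 7/16.
[PSR] = ½·((-8)·(21/8−1) + (-85/16)·(1−6) + (-3)·(6−(21/8))) = ½·(-13 + 425/16 − 81/8) = 55/32, so the Q-coordinate is 1/16.
[PQS] = ½·((-8)·(-8−(21/8)) + (-5)·(21/8−6) + (-85/16)·(6−(-8))) = ½·(85 + 135/8 − 595/8) = 55/4, so the R-coordinate is 1/2.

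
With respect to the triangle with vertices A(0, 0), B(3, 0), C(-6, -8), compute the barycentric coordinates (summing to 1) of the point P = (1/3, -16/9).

(2/9, 5/9, 2/9)

Signed area of the reference triangle: [ABC] = ½·(0·(0−(-8)) + 3·(-8−0) + (-6)·(0−0)) = ½·(0 − 24 + 0) = -12.
[PBC] = ½·((1/3)·(0−(-8)) + 3·(-8−(-16/9)) + (-6)·(-16/9−0)) = ½·(8/3 − 56/3 + 32/3) = -8/3, so the A-coordinate is (-8/3)/(-12) = 2/9.
[APC] = ½·(0·(-16/9−(-8)) + (1/3)·(-8−0) + (-6)·(0−(-16/9))) = ½·(0 − 8/3 − 32/3) = -20/3, so the B-coordinate is 5/9.
[ABP] = ½·(0·(0−(-16/9)) + 3·(-16/9−0) + (1/3)·(0−0)) = ½·(0 − 16/3 + 0) = -8/3, so the C-coordinate is 2/9.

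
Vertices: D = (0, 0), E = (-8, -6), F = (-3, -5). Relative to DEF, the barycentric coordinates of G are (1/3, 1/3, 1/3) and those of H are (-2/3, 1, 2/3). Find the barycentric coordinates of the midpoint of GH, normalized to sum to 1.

(-1/6, 2/3, 1/2)

Since both coordinate triples sum to 1, the midpoint's barycentrics are the componentwise average.
(1/3+-2/3)/2 = -1/6; similarly 2/3 and 1/2.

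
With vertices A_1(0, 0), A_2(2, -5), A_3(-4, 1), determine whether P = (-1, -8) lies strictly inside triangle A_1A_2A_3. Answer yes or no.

Barycentric coordinates of P: (-2, 11/6, 7/6).
The three coordinates are negative, positive, positive; a point is interior exactly when all three are positive.

no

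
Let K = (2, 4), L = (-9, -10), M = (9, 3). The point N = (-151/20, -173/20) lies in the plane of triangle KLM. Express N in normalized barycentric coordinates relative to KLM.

Signed area of the reference triangle: [KLM] = ½·(2·(-10−3) + (-9)·(3−4) + 9·(4−(-10))) = ½·(-26 + 9 + 126) = 109/2.
[NLM] = ½·((-151/20)·(-10−3) + (-9)·(3−(-173/20)) + 9·(-173/20−(-10))) = ½·(1963/20 − 2097/20 + 243/20) = 109/40, so the K-coordinate is (109/40)/(109/2) = 1/20.
[KNM] = ½·(2·(-173/20−3) + (-151/20)·(3−4) + 9·(4−(-173/20))) = ½·(-233/10 + 151/20 + 2277/20) = 981/20, so the L-coordinate is 9/10.
[KLN] = ½·(2·(-10−(-173/20)) + (-9)·(-173/20−4) + (-151/20)·(4−(-10))) = ½·(-27/10 + 2277/20 − 1057/10) = 109/40, so the M-coordinate is 1/20.

(1/20, 9/10, 1/20)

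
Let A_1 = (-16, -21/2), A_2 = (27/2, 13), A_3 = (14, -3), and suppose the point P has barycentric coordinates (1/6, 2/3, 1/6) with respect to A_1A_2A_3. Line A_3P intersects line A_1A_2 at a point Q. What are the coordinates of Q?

Line A_3P meets A_1A_2 where the A_3-coordinate vanishes; zeroing P's A_3-weight and renormalizing leaves A_1, A_2-weights 1/6 : 2/3 → (1/5, 4/5).
So Q = (1/5)·A_1 + (4/5)·A_2 = (38/5, 83/10).

(38/5, 83/10)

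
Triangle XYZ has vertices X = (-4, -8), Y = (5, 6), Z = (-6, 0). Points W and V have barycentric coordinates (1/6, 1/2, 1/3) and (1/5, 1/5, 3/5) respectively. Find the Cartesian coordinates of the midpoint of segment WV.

(-107/60, 19/30)

Barycentric coordinates of the midpoint are the average: (11/60, 7/20, 7/15).
Converting: (11/60)·X + (7/20)·Y + (7/15)·Z = (-107/60, 19/30).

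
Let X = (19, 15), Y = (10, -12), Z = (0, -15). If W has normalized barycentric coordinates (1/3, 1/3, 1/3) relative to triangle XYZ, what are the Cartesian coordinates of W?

W = (1/3)·X + (1/3)·Y + (1/3)·Z.
x-coordinate: (1/3)·19 + (1/3)·10 + (1/3)·0 = 29/3.
y-coordinate: (1/3)·15 + (1/3)·(-12) + (1/3)·(-15) = -4.

(29/3, -4)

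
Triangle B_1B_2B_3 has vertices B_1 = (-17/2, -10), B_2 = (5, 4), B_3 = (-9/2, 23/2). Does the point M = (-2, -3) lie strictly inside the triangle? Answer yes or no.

Barycentric coordinates of M: (476/937, 447/937, 14/937).
The three coordinates are positive, positive, positive; a point is interior exactly when all three are positive.

yes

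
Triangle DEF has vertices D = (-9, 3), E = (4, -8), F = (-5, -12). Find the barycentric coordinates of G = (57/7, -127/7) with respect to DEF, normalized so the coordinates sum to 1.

Signed area of the reference triangle: [DEF] = ½·((-9)·(-8−(-12)) + 4·(-12−3) + (-5)·(3−(-8))) = ½·(-36 − 60 − 55) = -151/2.
[GEF] = ½·((57/7)·(-8−(-12)) + 4·(-12−(-127/7)) + (-5)·(-127/7−(-8))) = ½·(228/7 + 172/7 + 355/7) = 755/14, so the D-coordinate is (755/14)/(-151/2) = -5/7.
[DGF] = ½·((-9)·(-127/7−(-12)) + (57/7)·(-12−3) + (-5)·(3−(-127/7))) = ½·(387/7 − 855/7 − 740/7) = -604/7, so the E-coordinate is 8/7.
[DEG] = ½·((-9)·(-8−(-127/7)) + 4·(-127/7−3) + (57/7)·(3−(-8))) = ½·(-639/7 − 592/7 + 627/7) = -302/7, so the F-coordinate is 4/7.

(-5/7, 8/7, 4/7)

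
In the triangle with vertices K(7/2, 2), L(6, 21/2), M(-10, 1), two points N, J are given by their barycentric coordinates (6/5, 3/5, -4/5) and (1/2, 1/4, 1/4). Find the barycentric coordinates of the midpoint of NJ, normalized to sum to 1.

(17/20, 17/40, -11/40)

Since both coordinate triples sum to 1, the midpoint's barycentrics are the componentwise average.
(6/5+1/2)/2 = 17/20; similarly 17/40 and -11/40.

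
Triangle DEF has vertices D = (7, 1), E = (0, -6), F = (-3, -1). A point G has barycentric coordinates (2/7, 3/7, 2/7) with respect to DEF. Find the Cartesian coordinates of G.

G = (2/7)·D + (3/7)·E + (2/7)·F.
x-coordinate: (2/7)·7 + (3/7)·0 + (2/7)·(-3) = 8/7.
y-coordinate: (2/7)·1 + (3/7)·(-6) + (2/7)·(-1) = -18/7.

(8/7, -18/7)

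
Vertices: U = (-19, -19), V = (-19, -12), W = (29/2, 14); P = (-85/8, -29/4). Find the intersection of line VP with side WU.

Barycentric coordinates of P with respect to UVW: (1/4, 1/2, 1/4).
On side WU the V-coordinate is zero; dropping P's V-weight 1/2 and renormalizing the remaining 1/4 : 1/4 gives weights 1/2, 1/2 on W, U.
Q = (1/2)·(29/2, 14) + (1/2)·(-19, -19) = (-9/4, -5/2).

(-9/4, -5/2)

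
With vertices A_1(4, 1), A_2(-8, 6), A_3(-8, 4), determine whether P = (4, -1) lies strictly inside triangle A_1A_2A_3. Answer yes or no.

no

Barycentric coordinates of P: (1, -1, 1).
The three coordinates are positive, negative, positive; a point is interior exactly when all three are positive.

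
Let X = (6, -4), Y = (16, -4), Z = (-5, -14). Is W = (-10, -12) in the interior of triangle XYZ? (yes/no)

no

Barycentric coordinates of W: (23/25, -18/25, 4/5).
The three coordinates are positive, negative, positive; a point is interior exactly when all three are positive.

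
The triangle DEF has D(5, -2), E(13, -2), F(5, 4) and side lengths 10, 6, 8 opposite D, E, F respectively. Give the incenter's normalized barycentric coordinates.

(5/12, 1/4, 1/3)

The incenter has barycentric coordinates proportional to the opposite side lengths: (10 : 6 : 8).
Normalizing by 10+6+8 = 24 gives (5/12, 1/4, 1/3).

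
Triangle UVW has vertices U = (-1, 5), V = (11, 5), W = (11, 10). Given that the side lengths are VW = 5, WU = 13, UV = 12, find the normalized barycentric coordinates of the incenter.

The incenter has barycentric coordinates proportional to the opposite side lengths: (5 : 13 : 12).
Normalizing by 5+13+12 = 30 gives (1/6, 13/30, 2/5).

(1/6, 13/30, 2/5)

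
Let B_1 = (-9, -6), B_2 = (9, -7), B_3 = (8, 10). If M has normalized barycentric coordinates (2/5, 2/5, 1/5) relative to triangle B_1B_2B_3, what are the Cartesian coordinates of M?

M = (2/5)·B_1 + (2/5)·B_2 + (1/5)·B_3.
x-coordinate: (2/5)·(-9) + (2/5)·9 + (1/5)·8 = 8/5.
y-coordinate: (2/5)·(-6) + (2/5)·(-7) + (1/5)·10 = -16/5.

(8/5, -16/5)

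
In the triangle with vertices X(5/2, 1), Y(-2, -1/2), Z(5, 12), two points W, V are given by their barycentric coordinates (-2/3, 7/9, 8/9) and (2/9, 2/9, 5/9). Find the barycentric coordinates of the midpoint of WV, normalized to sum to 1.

Since both coordinate triples sum to 1, the midpoint's barycentrics are the componentwise average.
(-2/3+2/9)/2 = -2/9; similarly 1/2 and 13/18.

(-2/9, 1/2, 13/18)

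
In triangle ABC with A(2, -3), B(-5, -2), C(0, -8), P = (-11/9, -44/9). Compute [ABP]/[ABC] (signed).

4/9

[ABC] = ½·(2·(-2−(-8)) + (-5)·(-8−(-3)) + 0·(-3−(-2))) = ½·(12 + 25 + 0) = 37/2.
[ABP] = ½·(2·(-2−(-44/9)) + (-5)·(-44/9−(-3)) + (-11/9)·(-3−(-2))) = ½·(52/9 + 85/9 + 11/9) = 74/9, so the ratio is (74/9)/(37/2) = 4/9.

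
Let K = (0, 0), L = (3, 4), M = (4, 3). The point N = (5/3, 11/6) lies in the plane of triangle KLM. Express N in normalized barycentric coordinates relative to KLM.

(1/2, 1/3, 1/6)

Signed area of the reference triangle: [KLM] = ½·(0·(4−3) + 3·(3−0) + 4·(0−4)) = ½·(0 + 9 − 16) = -7/2.
[NLM] = ½·((5/3)·(4−3) + 3·(3−(11/6)) + 4·(11/6−4)) = ½·(5/3 + 7/2 − 26/3) = -7/4, so the K-coordinate is (-7/4)/(-7/2) = 1/2.
[KNM] = ½·(0·(11/6−3) + (5/3)·(3−0) + 4·(0−(11/6))) = ½·(0 + 5 − 22/3) = -7/6, so the L-coordinate is 1/3.
[KLN] = ½·(0·(4−(11/6)) + 3·(11/6−0) + (5/3)·(0−4)) = ½·(0 + 11/2 − 20/3) = -7/12, so the M-coordinate is 1/6.
Check: 1/2 + 1/3 + 1/6 = 1.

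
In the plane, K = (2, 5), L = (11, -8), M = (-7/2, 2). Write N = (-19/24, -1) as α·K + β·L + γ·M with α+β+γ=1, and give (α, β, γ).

Signed area of the reference triangle: [KLM] = ½·(2·(-8−2) + 11·(2−5) + (-7/2)·(5−(-8))) = ½·(-20 − 33 − 91/2) = -197/4.
[NLM] = ½·((-19/24)·(-8−2) + 11·(2−(-1)) + (-7/2)·(-1−(-8))) = ½·(95/12 + 33 − 49/2) = 197/24, so the K-coordinate is (197/24)/(-197/4) = -1/6.
[KNM] = ½·(2·(-1−2) + (-19/24)·(2−5) + (-7/2)·(5−(-1))) = ½·(-6 + 19/8 − 21) = -197/16, so the L-coordinate is 1/4.
[KLN] = ½·(2·(-8−(-1)) + 11·(-1−5) + (-19/24)·(5−(-8))) = ½·(-14 − 66 − 247/24) = -2167/48, so the M-coordinate is 11/12.
Check: -1/6 + 1/4 + 11/12 = 1.

(-1/6, 1/4, 11/12)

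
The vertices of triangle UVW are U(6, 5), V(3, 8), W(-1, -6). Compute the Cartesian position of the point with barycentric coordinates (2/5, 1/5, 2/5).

P = (2/5)·U + (1/5)·V + (2/5)·W.
x-coordinate: (2/5)·6 + (1/5)·3 + (2/5)·(-1) = 13/5.
y-coordinate: (2/5)·5 + (1/5)·8 + (2/5)·(-6) = 6/5.

(13/5, 6/5)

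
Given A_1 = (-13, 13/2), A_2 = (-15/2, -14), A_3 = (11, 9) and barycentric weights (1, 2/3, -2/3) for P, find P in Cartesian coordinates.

(-76/3, -53/6)

P = 1·A_1 + (2/3)·A_2 + (-2/3)·A_3.
x-coordinate: 1·(-13) + (2/3)·(-15/2) + (-2/3)·11 = -76/3.
y-coordinate: 1·(13/2) + (2/3)·(-14) + (-2/3)·9 = -53/6.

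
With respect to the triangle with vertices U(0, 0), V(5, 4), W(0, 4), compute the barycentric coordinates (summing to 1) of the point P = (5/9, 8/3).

Signed area of the reference triangle: [UVW] = ½·(0·(4−4) + 5·(4−0) + 0·(0−4)) = ½·(0 + 20 + 0) = 10.
[PVW] = ½·((5/9)·(4−4) + 5·(4−(8/3)) + 0·(8/3−4)) = ½·(0 + 20/3 + 0) = 10/3, so the U-coordinate is (10/3)/10 = 1/3.
[UPW] = ½·(0·(8/3−4) + (5/9)·(4−0) + 0·(0−(8/3))) = ½·(0 + 20/9 + 0) = 10/9, so the V-coordinate is 1/9.
[UVP] = ½·(0·(4−(8/3)) + 5·(8/3−0) + (5/9)·(0−4)) = ½·(0 + 40/3 − 20/9) = 50/9, so the W-coordinate is 5/9.

(1/3, 1/9, 5/9)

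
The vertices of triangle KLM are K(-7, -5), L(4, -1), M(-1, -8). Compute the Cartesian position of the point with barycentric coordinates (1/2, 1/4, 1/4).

N = (1/2)·K + (1/4)·L + (1/4)·M.
x-coordinate: (1/2)·(-7) + (1/4)·4 + (1/4)·(-1) = -11/4.
y-coordinate: (1/2)·(-5) + (1/4)·(-1) + (1/4)·(-8) = -19/4.

(-11/4, -19/4)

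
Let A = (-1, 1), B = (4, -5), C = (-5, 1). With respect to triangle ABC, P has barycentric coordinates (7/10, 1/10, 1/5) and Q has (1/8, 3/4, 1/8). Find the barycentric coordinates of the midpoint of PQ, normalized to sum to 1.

(33/80, 17/40, 13/80)

Since both coordinate triples sum to 1, the midpoint's barycentrics are the componentwise average.
(7/10+1/8)/2 = 33/80; similarly 17/40 and 13/80.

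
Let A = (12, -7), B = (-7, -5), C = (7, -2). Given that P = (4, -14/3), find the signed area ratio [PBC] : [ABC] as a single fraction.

1/3

[ABC] = ½·(12·(-5−(-2)) + (-7)·(-2−(-7)) + 7·(-7−(-5))) = ½·(-36 − 35 − 14) = -85/2.
[PBC] = ½·(4·(-5−(-2)) + (-7)·(-2−(-14/3)) + 7·(-14/3−(-5))) = ½·(-12 − 56/3 + 7/3) = -85/6, so the ratio is (-85/6)/(-85/2) = 1/3.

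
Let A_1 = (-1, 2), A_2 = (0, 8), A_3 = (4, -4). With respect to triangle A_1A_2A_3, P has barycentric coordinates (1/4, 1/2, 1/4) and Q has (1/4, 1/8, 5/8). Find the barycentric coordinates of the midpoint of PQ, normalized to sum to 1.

Since both coordinate triples sum to 1, the midpoint's barycentrics are the componentwise average.
(1/4+1/4)/2 = 1/4; similarly 5/16 and 7/16.

(1/4, 5/16, 7/16)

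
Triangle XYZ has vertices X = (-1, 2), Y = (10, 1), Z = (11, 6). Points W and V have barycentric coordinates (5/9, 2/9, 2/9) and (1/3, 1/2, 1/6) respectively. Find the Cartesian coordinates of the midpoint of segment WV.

Barycentric coordinates of the midpoint are the average: (4/9, 13/36, 7/36).
Converting: (4/9)·X + (13/36)·Y + (7/36)·Z = (191/36, 29/12).

(191/36, 29/12)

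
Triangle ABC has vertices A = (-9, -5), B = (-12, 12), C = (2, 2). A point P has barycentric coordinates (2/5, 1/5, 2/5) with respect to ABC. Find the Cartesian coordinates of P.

(-26/5, 6/5)

P = (2/5)·A + (1/5)·B + (2/5)·C.
x-coordinate: (2/5)·(-9) + (1/5)·(-12) + (2/5)·2 = -26/5.
y-coordinate: (2/5)·(-5) + (1/5)·12 + (2/5)·2 = 6/5.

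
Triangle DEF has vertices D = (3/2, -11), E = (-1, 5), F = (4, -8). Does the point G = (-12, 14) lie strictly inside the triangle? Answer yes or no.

Barycentric coordinates of G: (196/95, 206/95, -307/95).
The three coordinates are positive, positive, negative; a point is interior exactly when all three are positive.

no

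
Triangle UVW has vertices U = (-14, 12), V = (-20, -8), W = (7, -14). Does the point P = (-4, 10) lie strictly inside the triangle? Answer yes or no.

no

Barycentric coordinates of P: (97/96, -109/288, 53/144).
The three coordinates are positive, negative, positive; a point is interior exactly when all three are positive.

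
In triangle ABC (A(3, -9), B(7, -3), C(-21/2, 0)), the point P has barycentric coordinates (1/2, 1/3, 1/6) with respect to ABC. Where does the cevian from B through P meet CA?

(-3/8, -27/4)

Line BP meets CA where the B-coordinate vanishes; zeroing P's B-weight and renormalizing leaves C, A-weights 1/6 : 1/2 → (1/4, 3/4).
So Q = (1/4)·C + (3/4)·A = (-3/8, -27/4).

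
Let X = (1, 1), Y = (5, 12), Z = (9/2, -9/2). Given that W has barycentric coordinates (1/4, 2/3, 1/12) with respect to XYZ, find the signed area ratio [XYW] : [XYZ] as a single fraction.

The signed ratio [XYW]/[XYZ] equals the barycentric coordinate of W at vertex Z, which is 1/12.

1/12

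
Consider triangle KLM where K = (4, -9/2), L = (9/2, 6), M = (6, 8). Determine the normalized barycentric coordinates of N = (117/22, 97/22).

(3/11, 1/11, 7/11)

Signed area of the reference triangle: [KLM] = ½·(4·(6−8) + (9/2)·(8−(-9/2)) + 6·(-9/2−6)) = ½·(-8 + 225/4 − 63) = -59/8.
[NLM] = ½·((117/22)·(6−8) + (9/2)·(8−(97/22)) + 6·(97/22−6)) = ½·(-117/11 + 711/44 − 105/11) = -177/88, so the K-coordinate is (-177/88)/(-59/8) = 3/11.
[KNM] = ½·(4·(97/22−8) + (117/22)·(8−(-9/2)) + 6·(-9/2−(97/22))) = ½·(-158/11 + 2925/44 − 588/11) = -59/88, so the L-coordinate is 1/11.
[KLN] = ½·(4·(6−(97/22)) + (9/2)·(97/22−(-9/2)) + (117/22)·(-9/2−6)) = ½·(70/11 + 441/11 − 2457/44) = -413/88, so the M-coordinate is 7/11.
Check: 3/11 + 1/11 + 7/11 = 1.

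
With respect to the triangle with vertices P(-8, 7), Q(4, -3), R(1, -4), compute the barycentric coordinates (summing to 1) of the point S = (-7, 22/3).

(1, 1/3, -1/3)

Signed area of the reference triangle: [PQR] = ½·((-8)·(-3−(-4)) + 4·(-4−7) + 1·(7−(-3))) = ½·(-8 − 44 + 10) = -21.
[SQR] = ½·((-7)·(-3−(-4)) + 4·(-4−(22/3)) + 1·(22/3−(-3))) = ½·(-7 − 136/3 + 31/3) = -21, so the P-coordinate is (-21)/(-21) = 1.
[PSR] = ½·((-8)·(22/3−(-4)) + (-7)·(-4−7) + 1·(7−(22/3))) = ½·(-272/3 + 77 − 1/3) = -7, so the Q-coordinate is 1/3.
[PQS] = ½·((-8)·(-3−(22/3)) + 4·(22/3−7) + (-7)·(7−(-3))) = ½·(248/3 + 4/3 − 70) = 7, so the R-coordinate is -1/3.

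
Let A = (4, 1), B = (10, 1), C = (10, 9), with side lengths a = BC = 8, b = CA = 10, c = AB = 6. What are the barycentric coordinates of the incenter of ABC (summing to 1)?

The incenter has barycentric coordinates proportional to the opposite side lengths: (8 : 10 : 6).
Normalizing by 8+10+6 = 24 gives (1/3, 5/12, 1/4).

(1/3, 5/12, 1/4)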